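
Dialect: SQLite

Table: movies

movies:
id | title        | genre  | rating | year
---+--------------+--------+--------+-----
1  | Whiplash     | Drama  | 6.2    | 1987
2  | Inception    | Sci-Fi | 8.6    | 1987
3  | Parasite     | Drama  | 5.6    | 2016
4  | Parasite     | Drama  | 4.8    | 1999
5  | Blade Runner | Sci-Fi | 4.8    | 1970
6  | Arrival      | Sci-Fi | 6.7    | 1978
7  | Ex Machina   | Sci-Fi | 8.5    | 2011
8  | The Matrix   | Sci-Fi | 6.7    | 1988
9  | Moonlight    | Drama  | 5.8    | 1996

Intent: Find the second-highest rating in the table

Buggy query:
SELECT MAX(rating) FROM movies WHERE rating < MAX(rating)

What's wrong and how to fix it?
Bug: The inner MAX is an aggregate inside WHERE, which is not allowed

Fix: Put the inner MAX in a scalar subquery

Corrected query:
SELECT MAX(rating) FROM movies WHERE rating < (SELECT MAX(rating) FROM movies)

Result:
MAX(rating)
-----------
8.5        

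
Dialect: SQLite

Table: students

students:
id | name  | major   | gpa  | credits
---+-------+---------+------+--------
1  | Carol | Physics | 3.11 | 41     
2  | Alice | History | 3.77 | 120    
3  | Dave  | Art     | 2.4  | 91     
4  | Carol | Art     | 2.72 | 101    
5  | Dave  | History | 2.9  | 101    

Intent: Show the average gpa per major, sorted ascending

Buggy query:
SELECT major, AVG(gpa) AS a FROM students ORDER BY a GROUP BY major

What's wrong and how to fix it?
Bug: ORDER BY appears before GROUP BY; SQL clause order requires GROUP BY first

Fix: Reorder: SELECT … FROM … GROUP BY … ORDER BY …

Corrected query:
SELECT major, AVG(gpa) AS a FROM students GROUP BY major ORDER BY a

Result:
major   | a    
--------+------
Art     | 2.56 
Physics | 3.11 
History | 3.335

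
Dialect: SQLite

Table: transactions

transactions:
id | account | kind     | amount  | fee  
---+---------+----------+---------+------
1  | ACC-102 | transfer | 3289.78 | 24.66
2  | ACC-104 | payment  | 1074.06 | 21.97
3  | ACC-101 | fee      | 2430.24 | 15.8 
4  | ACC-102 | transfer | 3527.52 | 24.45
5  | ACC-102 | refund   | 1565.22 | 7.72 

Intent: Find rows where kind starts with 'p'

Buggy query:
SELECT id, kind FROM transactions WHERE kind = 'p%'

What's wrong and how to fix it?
Bug: '=' compares the literal string including the % character; pattern matching needs LIKE

Fix: Use LIKE for wildcard pattern matching

Corrected query:
SELECT id, kind FROM transactions WHERE kind LIKE 'p%'

Result:
id | kind   
---+--------
2  | payment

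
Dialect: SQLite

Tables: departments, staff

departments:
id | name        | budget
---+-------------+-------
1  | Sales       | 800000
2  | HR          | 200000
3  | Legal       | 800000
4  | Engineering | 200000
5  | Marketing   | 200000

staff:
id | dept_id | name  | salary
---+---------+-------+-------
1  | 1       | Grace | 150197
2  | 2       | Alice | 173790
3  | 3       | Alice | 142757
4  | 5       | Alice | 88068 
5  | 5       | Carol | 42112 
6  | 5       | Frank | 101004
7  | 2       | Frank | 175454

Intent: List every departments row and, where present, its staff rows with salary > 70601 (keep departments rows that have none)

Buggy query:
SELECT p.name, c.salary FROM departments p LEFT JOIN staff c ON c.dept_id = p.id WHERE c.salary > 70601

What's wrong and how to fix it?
Bug: Filtering c.salary in WHERE discards the NULL rows produced by LEFT JOIN, turning it into an inner join

Fix: Put 'c.salary > 70601' in the JOIN's ON clause instead of WHERE

Corrected query:
SELECT p.name, c.salary FROM departments p LEFT JOIN staff c ON c.dept_id = p.id AND c.salary > 70601

Result:
name        | salary
------------+-------
Sales       | 150197
HR          | 173790
HR          | 175454
Legal       | 142757
Engineering | NULL  
Marketing   | 88068 
Marketing   | 101004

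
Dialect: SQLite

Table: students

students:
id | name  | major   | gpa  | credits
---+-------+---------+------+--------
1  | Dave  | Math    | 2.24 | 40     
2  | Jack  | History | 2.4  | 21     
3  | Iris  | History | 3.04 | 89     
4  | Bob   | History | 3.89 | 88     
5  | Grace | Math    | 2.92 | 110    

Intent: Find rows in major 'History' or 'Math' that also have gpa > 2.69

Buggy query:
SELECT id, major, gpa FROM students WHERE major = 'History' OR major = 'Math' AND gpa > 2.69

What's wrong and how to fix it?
Bug: Without parentheses, AND is evaluated before OR, so the gpa filter only applies to the 'Math' branch

Fix: Group the OR with parentheses (or use IN), then AND the threshold

Corrected query:
SELECT id, major, gpa FROM students WHERE (major = 'History' OR major = 'Math') AND gpa > 2.69

Result:
id | major   | gpa 
---+---------+-----
3  | History | 3.04
4  | History | 3.89
5  | Math    | 2.92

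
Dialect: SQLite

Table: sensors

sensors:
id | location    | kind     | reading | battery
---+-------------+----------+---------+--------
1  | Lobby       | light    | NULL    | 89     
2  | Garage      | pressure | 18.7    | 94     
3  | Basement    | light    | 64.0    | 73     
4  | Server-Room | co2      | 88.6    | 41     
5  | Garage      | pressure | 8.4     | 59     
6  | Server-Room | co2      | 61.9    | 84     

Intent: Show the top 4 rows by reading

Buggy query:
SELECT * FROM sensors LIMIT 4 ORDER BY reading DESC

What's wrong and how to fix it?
Bug: ORDER BY cannot follow LIMIT; LIMIT is the final clause

Fix: Sort with ORDER BY, then apply LIMIT

Corrected query:
SELECT * FROM sensors ORDER BY reading DESC LIMIT 4

Result:
id | location    | kind     | reading | battery
---+-------------+----------+---------+--------
4  | Server-Room | co2      | 88.6    | 41     
3  | Basement    | light    | 64      | 73     
6  | Server-Room | co2      | 61.9    | 84     
2  | Garage      | pressure | 18.7    | 94     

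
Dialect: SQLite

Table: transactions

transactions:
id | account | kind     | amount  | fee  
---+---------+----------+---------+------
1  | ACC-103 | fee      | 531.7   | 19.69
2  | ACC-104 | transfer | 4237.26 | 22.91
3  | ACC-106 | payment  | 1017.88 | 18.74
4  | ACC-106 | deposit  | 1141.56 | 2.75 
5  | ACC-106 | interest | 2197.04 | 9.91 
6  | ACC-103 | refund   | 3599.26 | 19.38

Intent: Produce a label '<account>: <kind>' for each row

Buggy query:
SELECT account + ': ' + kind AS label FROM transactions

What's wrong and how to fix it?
Bug: '+' is numeric addition; on text columns SQLite converts them to 0 instead of concatenating

Fix: Use the || operator for string concatenation

Corrected query:
SELECT account || ': ' || kind AS label FROM transactions

Result:
label            
-----------------
ACC-103: fee     
ACC-104: transfer
ACC-106: payment 
ACC-106: deposit 
ACC-106: interest
ACC-103: refund  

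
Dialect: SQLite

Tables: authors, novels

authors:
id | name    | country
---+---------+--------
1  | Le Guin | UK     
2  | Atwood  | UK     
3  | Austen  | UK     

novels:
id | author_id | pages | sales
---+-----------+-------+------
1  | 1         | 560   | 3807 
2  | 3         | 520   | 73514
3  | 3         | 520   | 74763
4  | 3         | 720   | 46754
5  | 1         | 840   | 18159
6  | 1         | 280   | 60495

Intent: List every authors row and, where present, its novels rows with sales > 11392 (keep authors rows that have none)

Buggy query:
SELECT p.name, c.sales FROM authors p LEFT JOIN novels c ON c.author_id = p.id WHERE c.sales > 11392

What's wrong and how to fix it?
Bug: A WHERE condition on the right-hand table after LEFT JOIN drops unmatched parents

Fix: Move the right-table condition into the ON clause so unmatched parents are kept

Corrected query:
SELECT p.name, c.sales FROM authors p LEFT JOIN novels c ON c.author_id = p.id AND c.sales > 11392

Result:
name    | sales
--------+------
Le Guin | 18159
Le Guin | 60495
Atwood  | NULL 
Austen  | 46754
Austen  | 73514
Austen  | 74763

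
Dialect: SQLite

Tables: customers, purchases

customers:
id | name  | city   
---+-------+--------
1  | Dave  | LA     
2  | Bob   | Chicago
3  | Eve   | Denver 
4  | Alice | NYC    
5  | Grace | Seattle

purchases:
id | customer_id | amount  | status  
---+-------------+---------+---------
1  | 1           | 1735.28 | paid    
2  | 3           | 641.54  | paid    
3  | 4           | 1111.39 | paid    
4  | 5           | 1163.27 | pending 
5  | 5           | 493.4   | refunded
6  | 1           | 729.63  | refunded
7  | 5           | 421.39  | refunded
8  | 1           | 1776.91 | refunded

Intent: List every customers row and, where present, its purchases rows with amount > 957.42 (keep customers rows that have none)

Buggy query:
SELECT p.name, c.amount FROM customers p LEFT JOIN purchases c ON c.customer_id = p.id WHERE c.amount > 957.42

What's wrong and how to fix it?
Bug: Filtering c.amount in WHERE discards the NULL rows produced by LEFT JOIN, turning it into an inner join

Fix: Put 'c.amount > 957.42' in the JOIN's ON clause instead of WHERE

Corrected query:
SELECT p.name, c.amount FROM customers p LEFT JOIN purchases c ON c.customer_id = p.id AND c.amount > 957.42

Result:
name  | amount 
------+--------
Dave  | 1735.28
Dave  | 1776.91
Bob   | NULL   
Eve   | NULL   
Alice | 1111.39
Grace | 1163.27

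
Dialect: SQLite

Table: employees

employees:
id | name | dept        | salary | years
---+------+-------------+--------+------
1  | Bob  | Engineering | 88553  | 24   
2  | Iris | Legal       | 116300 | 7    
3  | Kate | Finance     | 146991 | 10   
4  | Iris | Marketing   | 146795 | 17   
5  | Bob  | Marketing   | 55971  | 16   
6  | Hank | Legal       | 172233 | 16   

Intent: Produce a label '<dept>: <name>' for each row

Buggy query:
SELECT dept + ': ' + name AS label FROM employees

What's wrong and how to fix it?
Bug: SQLite uses || for string concatenation; + coerces text to numbers (yielding 0)

Fix: Use the || operator for string concatenation

Corrected query:
SELECT dept || ': ' || name AS label FROM employees

Result:
label           
----------------
Engineering: Bob
Legal: Iris     
Finance: Kate   
Marketing: Iris 
Marketing: Bob  
Legal: Hank     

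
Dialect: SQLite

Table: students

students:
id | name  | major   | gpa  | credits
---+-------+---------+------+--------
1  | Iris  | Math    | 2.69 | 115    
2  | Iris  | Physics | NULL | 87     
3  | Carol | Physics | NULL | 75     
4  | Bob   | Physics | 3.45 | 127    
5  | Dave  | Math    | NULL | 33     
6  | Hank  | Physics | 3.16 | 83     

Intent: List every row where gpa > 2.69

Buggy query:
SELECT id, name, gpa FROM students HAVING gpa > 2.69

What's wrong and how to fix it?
Bug: HAVING filters the output of aggregation, but this query has no GROUP BY and no aggregate functions, so SQLite rejects it (HAVING clause on a non-aggregate query); the condition here is per row

Fix: Replace HAVING with WHERE since the condition applies to individual rows

Corrected query:
SELECT id, name, gpa FROM students WHERE gpa > 2.69

Result:
id | name | gpa 
---+------+-----
4  | Bob  | 3.45
6  | Hank | 3.16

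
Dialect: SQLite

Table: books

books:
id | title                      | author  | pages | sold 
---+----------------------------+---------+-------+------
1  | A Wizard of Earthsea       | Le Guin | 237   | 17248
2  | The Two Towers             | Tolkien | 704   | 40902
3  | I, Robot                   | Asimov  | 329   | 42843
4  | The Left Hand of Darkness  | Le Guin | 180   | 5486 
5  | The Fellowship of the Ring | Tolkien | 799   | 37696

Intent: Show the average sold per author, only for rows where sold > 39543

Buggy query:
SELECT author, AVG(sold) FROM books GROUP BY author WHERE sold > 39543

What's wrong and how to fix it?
Bug: WHERE cannot follow GROUP BY

Fix: Place WHERE between FROM and GROUP BY

Corrected query:
SELECT author, AVG(sold) FROM books WHERE sold > 39543 GROUP BY author

Result:
author  | AVG(sold)
--------+----------
Asimov  | 42843    
Tolkien | 40902    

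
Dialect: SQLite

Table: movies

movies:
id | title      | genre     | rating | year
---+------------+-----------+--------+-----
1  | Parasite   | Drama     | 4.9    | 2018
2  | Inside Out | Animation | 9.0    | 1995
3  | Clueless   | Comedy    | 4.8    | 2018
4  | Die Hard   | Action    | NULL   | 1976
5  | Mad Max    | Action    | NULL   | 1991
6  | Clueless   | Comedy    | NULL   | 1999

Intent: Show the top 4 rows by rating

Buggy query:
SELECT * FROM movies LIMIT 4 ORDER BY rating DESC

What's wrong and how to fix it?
Bug: ORDER BY cannot follow LIMIT; LIMIT is the final clause

Fix: Sort with ORDER BY, then apply LIMIT

Corrected query:
SELECT * FROM movies ORDER BY rating DESC LIMIT 4

Result:
id | title      | genre     | rating | year
---+------------+-----------+--------+-----
2  | Inside Out | Animation | 9      | 1995
1  | Parasite   | Drama     | 4.9    | 2018
3  | Clueless   | Comedy    | 4.8    | 2018
4  | Die Hard   | Action    | NULL   | 1976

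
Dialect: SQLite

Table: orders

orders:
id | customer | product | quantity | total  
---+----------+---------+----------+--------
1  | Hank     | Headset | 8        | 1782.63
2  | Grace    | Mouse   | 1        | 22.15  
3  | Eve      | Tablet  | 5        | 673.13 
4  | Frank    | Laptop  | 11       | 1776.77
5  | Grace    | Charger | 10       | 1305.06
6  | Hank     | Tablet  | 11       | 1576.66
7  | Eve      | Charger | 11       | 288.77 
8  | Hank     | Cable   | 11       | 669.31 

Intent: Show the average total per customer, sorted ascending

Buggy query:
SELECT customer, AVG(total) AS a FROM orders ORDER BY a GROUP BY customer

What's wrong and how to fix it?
Bug: GROUP BY must precede ORDER BY

Fix: Move ORDER BY to the end, after GROUP BY

Corrected query:
SELECT customer, AVG(total) AS a FROM orders GROUP BY customer ORDER BY a

Result:
customer | a          
---------+------------
Eve      | 480.95     
Grace    | 663.605    
Hank     | 1342.866667
Frank    | 1776.77    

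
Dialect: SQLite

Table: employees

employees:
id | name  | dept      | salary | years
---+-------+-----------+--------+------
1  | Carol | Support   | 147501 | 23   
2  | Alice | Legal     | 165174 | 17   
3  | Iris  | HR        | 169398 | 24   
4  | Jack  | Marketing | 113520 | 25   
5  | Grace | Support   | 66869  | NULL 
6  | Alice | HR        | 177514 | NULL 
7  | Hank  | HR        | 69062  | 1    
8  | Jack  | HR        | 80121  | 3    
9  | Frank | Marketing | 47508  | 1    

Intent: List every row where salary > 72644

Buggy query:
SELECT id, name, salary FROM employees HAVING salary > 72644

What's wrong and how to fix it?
Bug: HAVING filters the output of aggregation, but this query has no GROUP BY and no aggregate functions, so SQLite rejects it (HAVING clause on a non-aggregate query); the condition here is per row

Fix: Replace HAVING with WHERE since the condition applies to individual rows

Corrected query:
SELECT id, name, salary FROM employees WHERE salary > 72644

Result:
id | name  | salary
---+-------+-------
1  | Carol | 147501
2  | Alice | 165174
3  | Iris  | 169398
4  | Jack  | 113520
6  | Alice | 177514
8  | Jack  | 80121 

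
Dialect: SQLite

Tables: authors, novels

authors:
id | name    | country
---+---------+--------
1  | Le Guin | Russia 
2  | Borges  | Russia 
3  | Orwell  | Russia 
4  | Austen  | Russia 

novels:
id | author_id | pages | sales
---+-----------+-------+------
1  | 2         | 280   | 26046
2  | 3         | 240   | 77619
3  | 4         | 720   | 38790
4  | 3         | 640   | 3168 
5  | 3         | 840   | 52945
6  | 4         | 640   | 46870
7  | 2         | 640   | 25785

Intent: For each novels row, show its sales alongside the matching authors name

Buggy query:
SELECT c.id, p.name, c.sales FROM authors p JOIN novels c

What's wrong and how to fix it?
Bug: Missing join condition: each novels row is matched to all authors rows instead of just its own

Fix: Specify the join condition linking the foreign key to the parent id

Corrected query:
SELECT c.id, p.name, c.sales FROM authors p JOIN novels c ON c.author_id = p.id

Result:
id | name   | sales
---+--------+------
1  | Borges | 26046
2  | Orwell | 77619
3  | Austen | 38790
4  | Orwell | 3168 
5  | Orwell | 52945
6  | Austen | 46870
7  | Borges | 25785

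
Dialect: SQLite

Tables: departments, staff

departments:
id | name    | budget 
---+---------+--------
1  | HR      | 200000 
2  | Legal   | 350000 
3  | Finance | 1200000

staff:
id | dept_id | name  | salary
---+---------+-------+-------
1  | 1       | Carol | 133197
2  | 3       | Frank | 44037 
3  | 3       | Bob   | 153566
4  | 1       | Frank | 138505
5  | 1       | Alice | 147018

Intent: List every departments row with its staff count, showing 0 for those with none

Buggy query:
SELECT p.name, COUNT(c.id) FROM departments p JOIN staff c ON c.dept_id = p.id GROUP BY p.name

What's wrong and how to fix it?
Bug: An inner join excludes parents with zero children

Fix: Switch to LEFT JOIN to retain unmatched parent rows

Corrected query:
SELECT p.name, COUNT(c.id) FROM departments p LEFT JOIN staff c ON c.dept_id = p.id GROUP BY p.name

Result:
name    | COUNT(c.id)
--------+------------
Finance | 2          
HR      | 3          
Legal   | 0          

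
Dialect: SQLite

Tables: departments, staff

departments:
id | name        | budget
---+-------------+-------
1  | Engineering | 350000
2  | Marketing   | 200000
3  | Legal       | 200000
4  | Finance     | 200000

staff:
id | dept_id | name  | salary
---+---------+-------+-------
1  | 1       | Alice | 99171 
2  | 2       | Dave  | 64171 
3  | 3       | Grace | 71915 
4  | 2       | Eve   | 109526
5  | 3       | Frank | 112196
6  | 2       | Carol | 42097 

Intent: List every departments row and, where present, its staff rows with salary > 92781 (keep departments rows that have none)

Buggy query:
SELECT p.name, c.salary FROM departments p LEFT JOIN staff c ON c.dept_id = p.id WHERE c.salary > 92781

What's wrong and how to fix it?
Bug: Filtering c.salary in WHERE discards the NULL rows produced by LEFT JOIN, turning it into an inner join

Fix: Put 'c.salary > 92781' in the JOIN's ON clause instead of WHERE

Corrected query:
SELECT p.name, c.salary FROM departments p LEFT JOIN staff c ON c.dept_id = p.id AND c.salary > 92781

Result:
name        | salary
------------+-------
Engineering | 99171 
Marketing   | 109526
Legal       | 112196
Finance     | NULL  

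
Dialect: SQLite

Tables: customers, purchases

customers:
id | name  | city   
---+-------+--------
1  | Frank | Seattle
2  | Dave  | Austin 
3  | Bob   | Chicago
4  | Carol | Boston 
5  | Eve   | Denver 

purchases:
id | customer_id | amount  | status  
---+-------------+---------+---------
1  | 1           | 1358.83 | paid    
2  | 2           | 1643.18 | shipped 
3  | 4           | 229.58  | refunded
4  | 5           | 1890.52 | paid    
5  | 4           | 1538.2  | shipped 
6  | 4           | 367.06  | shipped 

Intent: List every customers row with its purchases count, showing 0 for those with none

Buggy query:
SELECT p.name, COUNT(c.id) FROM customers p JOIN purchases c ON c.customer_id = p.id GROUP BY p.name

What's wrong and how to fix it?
Bug: An inner join excludes parents with zero children

Fix: Switch to LEFT JOIN to retain unmatched parent rows

Corrected query:
SELECT p.name, COUNT(c.id) FROM customers p LEFT JOIN purchases c ON c.customer_id = p.id GROUP BY p.name

Result:
name  | COUNT(c.id)
------+------------
Bob   | 0          
Carol | 3          
Dave  | 1          
Eve   | 1          
Frank | 1          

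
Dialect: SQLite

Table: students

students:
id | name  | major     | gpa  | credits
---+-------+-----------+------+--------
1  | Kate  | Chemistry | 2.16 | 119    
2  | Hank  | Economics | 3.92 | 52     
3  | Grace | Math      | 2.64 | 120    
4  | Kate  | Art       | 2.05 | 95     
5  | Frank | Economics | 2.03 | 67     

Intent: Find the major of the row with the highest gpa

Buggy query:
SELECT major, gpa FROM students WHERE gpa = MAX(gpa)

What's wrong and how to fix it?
Bug: MAX(gpa) is an aggregate and cannot be used directly in WHERE

Fix: Wrap MAX in a scalar subquery so WHERE compares against a single value

Corrected query:
SELECT major, gpa FROM students WHERE gpa = (SELECT MAX(gpa) FROM students)

Result:
major     | gpa 
----------+-----
Economics | 3.92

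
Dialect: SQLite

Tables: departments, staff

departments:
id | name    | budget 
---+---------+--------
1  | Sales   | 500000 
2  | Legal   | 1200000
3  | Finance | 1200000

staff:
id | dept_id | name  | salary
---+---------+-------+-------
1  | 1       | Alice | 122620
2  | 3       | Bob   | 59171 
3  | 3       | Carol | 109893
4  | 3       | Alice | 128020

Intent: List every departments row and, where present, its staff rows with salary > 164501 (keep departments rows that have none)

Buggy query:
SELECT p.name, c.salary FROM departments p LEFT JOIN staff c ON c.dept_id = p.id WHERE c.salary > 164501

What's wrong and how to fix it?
Bug: A WHERE condition on the right-hand table after LEFT JOIN drops unmatched parents

Fix: Put 'c.salary > 164501' in the JOIN's ON clause instead of WHERE

Corrected query:
SELECT p.name, c.salary FROM departments p LEFT JOIN staff c ON c.dept_id = p.id AND c.salary > 164501

Result:
name    | salary
--------+-------
Sales   | NULL  
Legal   | NULL  
Finance | NULL  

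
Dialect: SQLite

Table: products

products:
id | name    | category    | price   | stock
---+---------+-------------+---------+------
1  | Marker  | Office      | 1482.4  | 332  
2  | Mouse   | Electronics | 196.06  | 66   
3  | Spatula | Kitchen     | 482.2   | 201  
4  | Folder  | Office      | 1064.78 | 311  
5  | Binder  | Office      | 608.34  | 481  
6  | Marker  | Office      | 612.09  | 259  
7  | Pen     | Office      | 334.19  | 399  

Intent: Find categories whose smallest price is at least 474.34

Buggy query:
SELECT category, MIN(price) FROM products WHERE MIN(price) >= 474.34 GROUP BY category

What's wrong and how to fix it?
Bug: MIN() in WHERE is a misuse of aggregate

Fix: Use HAVING for the per-group MIN condition

Corrected query:
SELECT category, MIN(price) FROM products GROUP BY category HAVING MIN(price) >= 474.34

Result:
category | MIN(price)
---------+-----------
Kitchen  | 482.2     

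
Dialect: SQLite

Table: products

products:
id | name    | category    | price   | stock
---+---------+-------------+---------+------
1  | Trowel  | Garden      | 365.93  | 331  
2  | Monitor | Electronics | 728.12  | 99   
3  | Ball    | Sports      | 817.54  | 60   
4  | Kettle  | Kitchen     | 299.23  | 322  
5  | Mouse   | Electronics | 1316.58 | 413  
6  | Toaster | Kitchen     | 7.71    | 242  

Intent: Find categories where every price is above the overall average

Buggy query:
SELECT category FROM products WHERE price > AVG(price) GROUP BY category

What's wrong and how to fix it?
Bug: WHERE evaluates per row before aggregation, so AVG() is unavailable

Fix: Use a subquery for AVG and a HAVING MIN(...) filter so the condition holds for every row in the group

Corrected query:
SELECT category FROM products GROUP BY category HAVING MIN(price) > (SELECT AVG(price) FROM products)

Result:
category   
-----------
Electronics
Sports     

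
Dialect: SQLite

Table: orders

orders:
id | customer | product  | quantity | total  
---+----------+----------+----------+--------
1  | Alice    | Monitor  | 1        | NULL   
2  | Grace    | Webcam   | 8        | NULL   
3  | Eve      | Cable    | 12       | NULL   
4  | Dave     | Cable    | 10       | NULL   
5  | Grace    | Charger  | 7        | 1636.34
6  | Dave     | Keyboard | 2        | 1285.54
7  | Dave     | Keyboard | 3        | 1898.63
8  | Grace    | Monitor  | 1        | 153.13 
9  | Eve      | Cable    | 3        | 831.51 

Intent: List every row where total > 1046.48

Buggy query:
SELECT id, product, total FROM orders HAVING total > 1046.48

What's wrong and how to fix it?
Bug: HAVING filters the output of aggregation, but this query has no GROUP BY and no aggregate functions, so SQLite rejects it (HAVING clause on a non-aggregate query); the condition here is per row

Fix: Use WHERE for row-level filtering

Corrected query:
SELECT id, product, total FROM orders WHERE total > 1046.48

Result:
id | product  | total  
---+----------+--------
5  | Charger  | 1636.34
6  | Keyboard | 1285.54
7  | Keyboard | 1898.63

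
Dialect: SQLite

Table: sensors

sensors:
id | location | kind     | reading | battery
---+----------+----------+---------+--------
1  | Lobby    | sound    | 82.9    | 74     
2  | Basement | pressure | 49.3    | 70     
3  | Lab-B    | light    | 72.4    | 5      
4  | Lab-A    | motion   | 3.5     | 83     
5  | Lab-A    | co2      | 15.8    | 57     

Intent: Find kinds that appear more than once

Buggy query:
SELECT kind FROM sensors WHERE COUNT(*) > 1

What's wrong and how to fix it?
Bug: COUNT(*) is an aggregate and cannot be used in WHERE

Fix: GROUP BY kind, then filter groups with HAVING COUNT(*) > 1

Corrected query:
SELECT kind FROM sensors GROUP BY kind HAVING COUNT(*) > 1

Result:
(no rows)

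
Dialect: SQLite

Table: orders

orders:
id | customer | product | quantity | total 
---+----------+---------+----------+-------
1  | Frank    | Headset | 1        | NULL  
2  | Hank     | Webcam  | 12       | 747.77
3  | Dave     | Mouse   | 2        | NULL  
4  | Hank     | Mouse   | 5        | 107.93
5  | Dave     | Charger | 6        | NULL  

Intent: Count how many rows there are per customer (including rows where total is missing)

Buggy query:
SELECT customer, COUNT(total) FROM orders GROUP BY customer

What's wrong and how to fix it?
Bug: COUNT(total) skips NULLs, so groups with missing total are undercounted

Fix: Use COUNT(*) to count all rows regardless of NULL

Corrected query:
SELECT customer, COUNT(*) FROM orders GROUP BY customer

Result:
customer | COUNT(*)
---------+---------
Dave     | 2       
Frank    | 1       
Hank     | 2       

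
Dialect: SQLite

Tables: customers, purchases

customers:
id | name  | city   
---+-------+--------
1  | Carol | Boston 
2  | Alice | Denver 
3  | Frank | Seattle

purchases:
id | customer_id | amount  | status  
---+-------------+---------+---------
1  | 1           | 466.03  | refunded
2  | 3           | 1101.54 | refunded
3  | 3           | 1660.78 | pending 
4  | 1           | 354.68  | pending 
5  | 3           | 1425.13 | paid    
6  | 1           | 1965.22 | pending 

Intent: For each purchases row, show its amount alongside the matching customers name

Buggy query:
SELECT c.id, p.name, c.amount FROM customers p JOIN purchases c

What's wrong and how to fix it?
Bug: JOIN with no ON clause produces a cartesian product; every purchases row pairs with every customers row

Fix: Add ON c.customer_id = p.id to the JOIN

Corrected query:
SELECT c.id, p.name, c.amount FROM customers p JOIN purchases c ON c.customer_id = p.id

Result:
id | name  | amount 
---+-------+--------
1  | Carol | 466.03 
2  | Frank | 1101.54
3  | Frank | 1660.78
4  | Carol | 354.68 
5  | Frank | 1425.13
6  | Carol | 1965.22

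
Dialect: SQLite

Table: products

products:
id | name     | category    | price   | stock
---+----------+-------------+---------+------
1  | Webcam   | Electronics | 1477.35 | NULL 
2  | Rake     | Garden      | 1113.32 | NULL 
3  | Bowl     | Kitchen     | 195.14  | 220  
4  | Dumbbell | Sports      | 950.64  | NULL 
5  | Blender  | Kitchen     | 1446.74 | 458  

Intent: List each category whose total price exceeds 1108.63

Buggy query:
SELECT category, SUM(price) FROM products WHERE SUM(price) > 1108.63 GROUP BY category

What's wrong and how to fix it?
Bug: WHERE runs before GROUP BY, so aggregates aren't available there

Fix: Use HAVING (which filters groups after aggregation) instead of WHERE

Corrected query:
SELECT category, SUM(price) FROM products GROUP BY category HAVING SUM(price) > 1108.63

Result:
category    | SUM(price)
------------+-----------
Electronics | 1477.35   
Garden      | 1113.32   
Kitchen     | 1641.88   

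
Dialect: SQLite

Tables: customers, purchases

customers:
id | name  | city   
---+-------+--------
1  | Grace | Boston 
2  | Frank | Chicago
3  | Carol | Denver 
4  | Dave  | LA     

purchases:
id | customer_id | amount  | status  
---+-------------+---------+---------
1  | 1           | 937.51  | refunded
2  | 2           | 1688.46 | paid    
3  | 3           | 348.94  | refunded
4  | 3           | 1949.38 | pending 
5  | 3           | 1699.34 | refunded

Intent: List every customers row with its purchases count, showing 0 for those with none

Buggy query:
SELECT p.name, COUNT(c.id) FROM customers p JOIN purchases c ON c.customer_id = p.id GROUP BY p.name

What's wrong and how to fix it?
Bug: An inner join excludes parents with zero children

Fix: Switch to LEFT JOIN to retain unmatched parent rows

Corrected query:
SELECT p.name, COUNT(c.id) FROM customers p LEFT JOIN purchases c ON c.customer_id = p.id GROUP BY p.name

Result:
name  | COUNT(c.id)
------+------------
Carol | 3          
Dave  | 0          
Frank | 1          
Grace | 1          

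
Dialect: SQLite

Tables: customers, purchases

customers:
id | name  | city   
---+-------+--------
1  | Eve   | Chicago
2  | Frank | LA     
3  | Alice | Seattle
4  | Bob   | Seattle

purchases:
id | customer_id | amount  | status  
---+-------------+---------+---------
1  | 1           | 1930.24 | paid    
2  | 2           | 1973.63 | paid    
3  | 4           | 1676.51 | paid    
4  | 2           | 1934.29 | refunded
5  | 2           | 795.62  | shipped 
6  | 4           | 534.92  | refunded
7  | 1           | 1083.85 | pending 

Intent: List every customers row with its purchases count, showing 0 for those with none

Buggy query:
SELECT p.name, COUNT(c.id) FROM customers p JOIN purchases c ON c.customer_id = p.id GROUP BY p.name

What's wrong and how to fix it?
Bug: An inner join excludes parents with zero children

Fix: Switch to LEFT JOIN to retain unmatched parent rows

Corrected query:
SELECT p.name, COUNT(c.id) FROM customers p LEFT JOIN purchases c ON c.customer_id = p.id GROUP BY p.name

Result:
name  | COUNT(c.id)
------+------------
Alice | 0          
Bob   | 2          
Eve   | 2          
Frank | 3          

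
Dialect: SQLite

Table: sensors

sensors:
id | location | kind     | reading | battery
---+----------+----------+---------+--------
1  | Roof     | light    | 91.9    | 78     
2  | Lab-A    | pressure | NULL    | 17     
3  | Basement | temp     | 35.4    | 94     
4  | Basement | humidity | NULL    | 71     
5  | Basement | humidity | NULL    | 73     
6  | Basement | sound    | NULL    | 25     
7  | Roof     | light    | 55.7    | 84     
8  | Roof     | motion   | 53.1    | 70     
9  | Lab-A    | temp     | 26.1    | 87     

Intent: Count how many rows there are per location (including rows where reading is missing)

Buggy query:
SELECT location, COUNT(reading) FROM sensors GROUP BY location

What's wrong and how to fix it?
Bug: COUNT(reading) skips NULLs, so groups with missing reading are undercounted

Fix: Use COUNT(*) to count all rows regardless of NULL

Corrected query:
SELECT location, COUNT(*) FROM sensors GROUP BY location

Result:
location | COUNT(*)
---------+---------
Basement | 4       
Lab-A    | 2       
Roof     | 3       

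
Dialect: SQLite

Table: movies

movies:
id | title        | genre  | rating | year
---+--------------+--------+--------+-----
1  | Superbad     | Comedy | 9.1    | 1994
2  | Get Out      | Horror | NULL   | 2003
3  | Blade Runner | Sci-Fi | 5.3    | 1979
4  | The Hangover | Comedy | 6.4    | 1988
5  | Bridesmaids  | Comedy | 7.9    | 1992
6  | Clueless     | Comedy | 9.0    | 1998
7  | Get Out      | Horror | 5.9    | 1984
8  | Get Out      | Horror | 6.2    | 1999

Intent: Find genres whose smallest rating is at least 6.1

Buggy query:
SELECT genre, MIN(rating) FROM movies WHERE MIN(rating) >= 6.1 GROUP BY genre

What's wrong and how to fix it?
Bug: Aggregates like MIN are computed per group after WHERE runs

Fix: Use HAVING for the per-group MIN condition

Corrected query:
SELECT genre, MIN(rating) FROM movies GROUP BY genre HAVING MIN(rating) >= 6.1

Result:
genre  | MIN(rating)
-------+------------
Comedy | 6.4        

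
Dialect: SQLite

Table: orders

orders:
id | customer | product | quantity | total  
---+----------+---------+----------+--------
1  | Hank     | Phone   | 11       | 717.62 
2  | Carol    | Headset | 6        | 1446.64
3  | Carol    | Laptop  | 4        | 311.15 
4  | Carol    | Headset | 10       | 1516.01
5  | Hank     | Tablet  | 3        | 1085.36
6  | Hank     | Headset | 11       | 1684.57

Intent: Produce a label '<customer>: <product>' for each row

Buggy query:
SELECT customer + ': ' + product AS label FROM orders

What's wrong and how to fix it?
Bug: '+' is numeric addition; on text columns SQLite converts them to 0 instead of concatenating

Fix: Use the || operator for string concatenation

Corrected query:
SELECT customer || ': ' || product AS label FROM orders

Result:
label         
--------------
Hank: Phone   
Carol: Headset
Carol: Laptop 
Carol: Headset
Hank: Tablet  
Hank: Headset 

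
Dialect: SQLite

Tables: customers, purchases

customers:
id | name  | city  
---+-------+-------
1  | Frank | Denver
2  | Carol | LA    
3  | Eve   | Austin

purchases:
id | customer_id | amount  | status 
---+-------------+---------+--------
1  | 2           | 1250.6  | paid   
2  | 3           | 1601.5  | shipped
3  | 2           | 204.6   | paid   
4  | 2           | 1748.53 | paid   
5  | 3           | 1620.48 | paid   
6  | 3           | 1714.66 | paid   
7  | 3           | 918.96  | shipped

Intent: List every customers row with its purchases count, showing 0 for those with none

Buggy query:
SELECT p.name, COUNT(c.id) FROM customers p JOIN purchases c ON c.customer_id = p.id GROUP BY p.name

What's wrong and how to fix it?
Bug: INNER JOIN drops customers rows that have no matching purchases rows

Fix: Switch to LEFT JOIN to retain unmatched parent rows

Corrected query:
SELECT p.name, COUNT(c.id) FROM customers p LEFT JOIN purchases c ON c.customer_id = p.id GROUP BY p.name

Result:
name  | COUNT(c.id)
------+------------
Carol | 3          
Eve   | 4          
Frank | 0          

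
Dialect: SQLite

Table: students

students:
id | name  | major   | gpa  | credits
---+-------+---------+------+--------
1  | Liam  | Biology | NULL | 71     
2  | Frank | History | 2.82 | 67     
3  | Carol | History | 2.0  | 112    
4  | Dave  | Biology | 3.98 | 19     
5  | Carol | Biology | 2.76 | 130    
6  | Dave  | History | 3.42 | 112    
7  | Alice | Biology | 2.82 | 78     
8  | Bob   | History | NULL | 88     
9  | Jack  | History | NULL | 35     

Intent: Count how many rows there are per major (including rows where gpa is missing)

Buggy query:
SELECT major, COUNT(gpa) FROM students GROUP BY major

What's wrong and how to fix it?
Bug: COUNT(column) counts non-NULL values only; rows with NULL gpa aren't counted

Fix: Replace COUNT(gpa) with COUNT(*)

Corrected query:
SELECT major, COUNT(*) FROM students GROUP BY major

Result:
major   | COUNT(*)
--------+---------
Biology | 4       
History | 5       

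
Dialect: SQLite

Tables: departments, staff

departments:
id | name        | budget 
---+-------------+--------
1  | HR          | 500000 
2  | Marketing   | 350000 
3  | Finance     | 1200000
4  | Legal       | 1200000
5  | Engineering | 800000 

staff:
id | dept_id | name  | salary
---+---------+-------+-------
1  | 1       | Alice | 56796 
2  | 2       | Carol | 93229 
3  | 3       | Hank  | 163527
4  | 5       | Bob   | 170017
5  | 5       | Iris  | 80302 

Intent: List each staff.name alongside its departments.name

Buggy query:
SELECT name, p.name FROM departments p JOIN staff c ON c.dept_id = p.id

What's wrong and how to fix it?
Bug: 'name' exists in both joined tables, so the database can't tell which one is meant

Fix: Prefix ambiguous columns with the table alias

Corrected query:
SELECT c.name, p.name FROM departments p JOIN staff c ON c.dept_id = p.id

Result:
name  | name       
------+------------
Alice | HR         
Carol | Marketing  
Hank  | Finance    
Bob   | Engineering
Iris  | Engineering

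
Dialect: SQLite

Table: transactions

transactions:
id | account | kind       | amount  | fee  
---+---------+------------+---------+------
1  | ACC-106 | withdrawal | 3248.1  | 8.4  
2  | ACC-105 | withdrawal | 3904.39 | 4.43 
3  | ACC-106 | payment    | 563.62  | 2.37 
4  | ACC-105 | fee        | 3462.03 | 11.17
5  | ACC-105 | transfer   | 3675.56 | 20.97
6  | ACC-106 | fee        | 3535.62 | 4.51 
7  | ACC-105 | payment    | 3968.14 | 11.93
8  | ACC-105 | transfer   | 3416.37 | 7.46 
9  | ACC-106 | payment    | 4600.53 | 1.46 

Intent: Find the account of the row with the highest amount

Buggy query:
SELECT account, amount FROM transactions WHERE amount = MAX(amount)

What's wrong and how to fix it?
Bug: WHERE is evaluated per row; an aggregate over the whole table isn't defined there

Fix: Wrap MAX in a scalar subquery so WHERE compares against a single value

Corrected query:
SELECT account, amount FROM transactions WHERE amount = (SELECT MAX(amount) FROM transactions)

Result:
account | amount 
--------+--------
ACC-106 | 4600.53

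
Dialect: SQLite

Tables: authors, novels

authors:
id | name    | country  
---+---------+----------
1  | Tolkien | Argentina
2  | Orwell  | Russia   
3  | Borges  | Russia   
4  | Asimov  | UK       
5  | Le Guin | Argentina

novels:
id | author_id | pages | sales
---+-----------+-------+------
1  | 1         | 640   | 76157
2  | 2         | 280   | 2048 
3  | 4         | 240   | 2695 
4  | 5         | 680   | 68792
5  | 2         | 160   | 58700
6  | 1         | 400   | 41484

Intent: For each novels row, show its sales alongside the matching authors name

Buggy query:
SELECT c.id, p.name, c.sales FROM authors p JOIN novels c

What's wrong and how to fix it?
Bug: Missing join condition: each novels row is matched to all authors rows instead of just its own

Fix: Specify the join condition linking the foreign key to the parent id

Corrected query:
SELECT c.id, p.name, c.sales FROM authors p JOIN novels c ON c.author_id = p.id

Result:
id | name    | sales
---+---------+------
1  | Tolkien | 76157
2  | Orwell  | 2048 
3  | Asimov  | 2695 
4  | Le Guin | 68792
5  | Orwell  | 58700
6  | Tolkien | 41484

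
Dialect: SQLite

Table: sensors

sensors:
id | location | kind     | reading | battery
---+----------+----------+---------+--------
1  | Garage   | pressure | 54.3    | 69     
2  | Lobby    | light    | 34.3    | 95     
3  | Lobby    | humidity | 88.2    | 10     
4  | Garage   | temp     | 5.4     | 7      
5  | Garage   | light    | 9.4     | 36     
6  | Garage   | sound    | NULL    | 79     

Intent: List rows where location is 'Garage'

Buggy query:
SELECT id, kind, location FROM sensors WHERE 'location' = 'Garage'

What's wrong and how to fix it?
Bug: 'location' in single quotes is a string literal, not the column; the comparison is literal-vs-literal and never true

Fix: Reference the column as location without single quotes

Corrected query:
SELECT id, kind, location FROM sensors WHERE location = 'Garage'

Result:
id | kind     | location
---+----------+---------
1  | pressure | Garage  
4  | temp     | Garage  
5  | light    | Garage  
6  | sound    | Garage  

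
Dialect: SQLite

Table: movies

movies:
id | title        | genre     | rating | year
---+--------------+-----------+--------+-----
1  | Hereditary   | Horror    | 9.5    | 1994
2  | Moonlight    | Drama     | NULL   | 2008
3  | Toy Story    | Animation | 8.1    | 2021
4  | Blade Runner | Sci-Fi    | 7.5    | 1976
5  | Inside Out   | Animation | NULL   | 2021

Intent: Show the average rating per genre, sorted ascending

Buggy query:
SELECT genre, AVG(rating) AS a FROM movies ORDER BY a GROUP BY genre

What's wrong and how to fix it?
Bug: ORDER BY appears before GROUP BY; SQL clause order requires GROUP BY first

Fix: Move ORDER BY to the end, after GROUP BY

Corrected query:
SELECT genre, AVG(rating) AS a FROM movies GROUP BY genre ORDER BY a

Result:
genre     | a   
----------+-----
Drama     | NULL
Sci-Fi    | 7.5 
Animation | 8.1 
Horror    | 9.5 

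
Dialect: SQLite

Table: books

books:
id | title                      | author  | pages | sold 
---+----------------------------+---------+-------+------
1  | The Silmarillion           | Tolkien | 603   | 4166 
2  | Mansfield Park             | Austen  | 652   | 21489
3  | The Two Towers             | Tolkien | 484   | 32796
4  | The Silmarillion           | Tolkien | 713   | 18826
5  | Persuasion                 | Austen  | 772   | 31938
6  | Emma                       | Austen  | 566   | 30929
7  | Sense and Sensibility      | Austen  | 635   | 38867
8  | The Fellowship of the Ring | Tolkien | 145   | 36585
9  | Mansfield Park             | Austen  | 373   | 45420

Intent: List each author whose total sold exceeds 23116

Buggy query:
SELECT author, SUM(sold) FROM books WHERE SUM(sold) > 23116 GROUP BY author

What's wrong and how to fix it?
Bug: SUM(sold) is an aggregate, but WHERE filters rows before aggregation

Fix: Move the aggregate condition to a HAVING clause

Corrected query:
SELECT author, SUM(sold) FROM books GROUP BY author HAVING SUM(sold) > 23116

Result:
author  | SUM(sold)
--------+----------
Austen  | 168643   
Tolkien | 92373    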